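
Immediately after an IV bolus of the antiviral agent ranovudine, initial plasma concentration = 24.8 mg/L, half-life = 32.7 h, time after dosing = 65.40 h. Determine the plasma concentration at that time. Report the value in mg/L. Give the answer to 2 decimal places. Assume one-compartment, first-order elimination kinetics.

6.20 mg/L

k = ln2 / t½ = 0.693147 / 32.7 = 0.02120 h⁻¹
t / t½ = 65.40 / 32.7 = 2 half-lives
C = C₀ × (1/2)^2 = 24.80 × 0.2500 = 6.200 mg/L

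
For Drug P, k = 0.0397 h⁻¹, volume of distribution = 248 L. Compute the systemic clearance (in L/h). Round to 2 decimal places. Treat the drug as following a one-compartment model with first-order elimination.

9.85 L/h

CL = k × Vd = 0.0397 × 248 = 9.846 L/h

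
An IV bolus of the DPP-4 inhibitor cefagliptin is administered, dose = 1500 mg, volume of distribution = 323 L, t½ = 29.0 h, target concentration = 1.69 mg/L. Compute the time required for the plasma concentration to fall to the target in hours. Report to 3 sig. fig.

42.3 h

C₀ = Dose / Vd = 1500 / 323 = 4.644 mg/L
k = ln2 / t½ = 0.693147 / 29.0 = 0.02390 h⁻¹
t = ln(C₀ / C) / k = ln(4.644 / 1.69) / 0.02390
  = ln(2.748) / 0.02390 = 1.011 / 0.02390 = 42.30 h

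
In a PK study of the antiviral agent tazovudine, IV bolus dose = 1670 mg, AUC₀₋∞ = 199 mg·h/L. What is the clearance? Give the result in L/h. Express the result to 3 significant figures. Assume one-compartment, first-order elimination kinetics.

8.39 L/h

CL = Dose / AUC = 1670 / 199 = 8.392 L/h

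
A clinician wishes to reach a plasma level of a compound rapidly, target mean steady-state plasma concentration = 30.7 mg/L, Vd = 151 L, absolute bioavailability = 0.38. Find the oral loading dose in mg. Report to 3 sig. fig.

12200 mg

LD = Css × Vd / F = 30.7 × 151 / 0.38 = 12200 mg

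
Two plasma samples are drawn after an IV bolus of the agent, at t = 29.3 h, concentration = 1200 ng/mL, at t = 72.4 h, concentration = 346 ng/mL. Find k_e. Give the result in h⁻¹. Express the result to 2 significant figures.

k = ln(C₁/C₂) / (t₂ − t₁) = ln(1200/346) / (72.4 − 29.3)
  = 1.244 / 43.10 = 0.02886 h⁻¹

0.029 h⁻¹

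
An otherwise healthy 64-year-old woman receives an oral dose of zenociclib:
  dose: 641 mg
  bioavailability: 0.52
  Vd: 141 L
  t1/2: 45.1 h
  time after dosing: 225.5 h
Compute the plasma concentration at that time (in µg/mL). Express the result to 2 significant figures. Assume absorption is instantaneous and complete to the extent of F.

Amount reaching circulation = F × Dose = 0.52 × 641.0 = 333.3 mg
C₀ = F·Dose / Vd = 333.3 / 141 = 2.364 mg/L
k = ln2 / t½ = 0.693147 / 45.1 = 0.01537 h⁻¹
t / t½ = 225.5 / 45.1 = 5 half-lives
C = C₀ × (1/2)^5 = 2.364 × 0.03125 = 0.07388 mg/L
(0.07388 mg/L = 0.07388 µg/mL)

0.074 µg/mL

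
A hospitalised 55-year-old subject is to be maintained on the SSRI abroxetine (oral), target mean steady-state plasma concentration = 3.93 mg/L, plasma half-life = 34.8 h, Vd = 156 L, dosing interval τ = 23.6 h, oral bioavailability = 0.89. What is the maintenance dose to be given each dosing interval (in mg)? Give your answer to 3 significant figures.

324 mg

k = ln2 / t½ = 0.693147 / 34.8 = 0.01992 h⁻¹
CL = k × Vd = 0.01992 × 156 = 3.108 L/h
At steady state, F × (Dose/τ) = Css × CL.
Dose = Css × CL × τ / F = 3.93 × 3.108 × 23.6 / 0.89 = 323.9 mg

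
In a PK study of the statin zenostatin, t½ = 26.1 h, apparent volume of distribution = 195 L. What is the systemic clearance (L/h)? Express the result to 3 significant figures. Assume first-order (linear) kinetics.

5.18 L/h

k = ln2 / t½ = 0.693147 / 26.1 = 0.02656 h⁻¹
CL = k × Vd = 0.02656 × 195 = 5.179 L/h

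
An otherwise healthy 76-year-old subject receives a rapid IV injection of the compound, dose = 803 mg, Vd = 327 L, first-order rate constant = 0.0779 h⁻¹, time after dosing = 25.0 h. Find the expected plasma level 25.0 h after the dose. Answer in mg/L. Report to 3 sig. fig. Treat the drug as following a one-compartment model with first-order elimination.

0.350 mg/L

C₀ = Dose / Vd = 803.0 / 327 = 2.456 mg/L
C = C₀ · e^(−k·t) = 2.456 × e^(−0.07790 × 25.0)
  = 2.456 × 0.1426 = 0.3502 mg/L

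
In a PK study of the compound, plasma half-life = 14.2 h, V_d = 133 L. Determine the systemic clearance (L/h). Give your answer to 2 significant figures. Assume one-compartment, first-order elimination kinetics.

k = ln2 / t½ = 0.693147 / 14.2 = 0.04881 h⁻¹
CL = k × Vd = 0.04881 × 133 = 6.492 L/h

6.5 L/h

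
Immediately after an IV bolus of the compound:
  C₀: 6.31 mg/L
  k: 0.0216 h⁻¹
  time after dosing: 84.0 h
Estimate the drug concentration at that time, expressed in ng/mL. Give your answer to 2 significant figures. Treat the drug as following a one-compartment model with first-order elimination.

C = C₀ · e^(−k·t) = 6.310 × e^(−0.02160 × 84.0)
  = 6.310 × 0.1629 = 1.028 mg/L
Convert: 1.028 mg/L × 1000 = 1028 ng/mL

1000 ng/mL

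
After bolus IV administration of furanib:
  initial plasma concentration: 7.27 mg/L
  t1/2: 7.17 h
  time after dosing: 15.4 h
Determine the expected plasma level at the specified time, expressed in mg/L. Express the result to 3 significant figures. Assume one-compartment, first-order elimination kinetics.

1.64 mg/L

k = ln2 / t½ = 0.693147 / 7.17 = 0.09667 h⁻¹
C = C₀ · e^(−k·t) = 7.270 × e^(−0.09667 × 15.4)
  = 7.270 × 0.2257 = 1.641 mg/L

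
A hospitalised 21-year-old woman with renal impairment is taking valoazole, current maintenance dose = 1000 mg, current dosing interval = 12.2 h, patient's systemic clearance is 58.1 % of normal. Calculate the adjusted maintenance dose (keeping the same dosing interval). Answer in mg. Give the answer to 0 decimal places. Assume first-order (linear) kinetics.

581 mg

To keep the same average steady-state level, dosing rate must scale with clearance.
CL ratio = 58.1 / 100 = 0.5810
New dose (same interval) = 1000 × 0.5810 = 581.0 mg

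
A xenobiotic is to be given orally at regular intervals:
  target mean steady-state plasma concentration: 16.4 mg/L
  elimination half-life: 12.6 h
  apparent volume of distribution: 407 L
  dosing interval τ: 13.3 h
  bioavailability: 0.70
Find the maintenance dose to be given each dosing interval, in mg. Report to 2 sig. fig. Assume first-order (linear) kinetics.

k = ln2 / t½ = 0.693147 / 12.6 = 0.05501 h⁻¹
CL = k × Vd = 0.05501 × 407 = 22.39 L/h
At steady state, F × (Dose/τ) = Css × CL.
Dose = Css × CL × τ / F = 16.4 × 22.39 × 13.3 / 0.70 = 6977 mg

7000 mg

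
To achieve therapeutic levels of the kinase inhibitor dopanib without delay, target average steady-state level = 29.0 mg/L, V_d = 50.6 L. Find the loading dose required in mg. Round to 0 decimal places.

1467 mg

LD = Css × Vd = 29.0 × 50.6 = 1467 mg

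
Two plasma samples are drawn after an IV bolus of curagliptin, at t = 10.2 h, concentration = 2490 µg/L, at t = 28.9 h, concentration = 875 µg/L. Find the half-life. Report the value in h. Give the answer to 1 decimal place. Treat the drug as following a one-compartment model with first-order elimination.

12.4 h

k = ln(C₁/C₂) / (t₂ − t₁) = ln(2490/875) / (28.9 − 10.2)
  = 1.046 / 18.70 = 0.05594 h⁻¹
t½ = ln2 / k = 0.693147 / 0.05594 = 12.39 h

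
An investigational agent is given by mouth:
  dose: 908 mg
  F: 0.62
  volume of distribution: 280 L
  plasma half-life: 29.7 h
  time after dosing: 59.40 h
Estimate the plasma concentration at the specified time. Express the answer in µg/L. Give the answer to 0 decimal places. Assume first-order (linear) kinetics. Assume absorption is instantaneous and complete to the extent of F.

503 µg/L

Amount reaching circulation = F × Dose = 0.62 × 908.0 = 563.0 mg
C₀ = F·Dose / Vd = 563.0 / 280 = 2.011 mg/L
k = ln2 / t½ = 0.693147 / 29.7 = 0.02334 h⁻¹
t / t½ = 59.40 / 29.7 = 2 half-lives
C = C₀ × (1/2)^2 = 2.011 × 0.2500 = 0.5028 mg/L
Convert: 0.5028 mg/L × 1000 = 502.8 µg/L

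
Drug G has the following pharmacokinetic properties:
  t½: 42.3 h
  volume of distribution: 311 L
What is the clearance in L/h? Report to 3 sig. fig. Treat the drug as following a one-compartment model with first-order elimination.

k = ln2 / t½ = 0.693147 / 42.3 = 0.01639 h⁻¹
CL = k × Vd = 0.01639 × 311 = 5.097 L/h

5.10 L/h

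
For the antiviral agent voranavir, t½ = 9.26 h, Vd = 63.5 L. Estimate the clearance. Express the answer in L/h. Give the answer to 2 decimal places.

4.75 L/h

k = ln2 / t½ = 0.693147 / 9.26 = 0.07485 h⁻¹
CL = k × Vd = 0.07485 × 63.5 = 4.753 L/h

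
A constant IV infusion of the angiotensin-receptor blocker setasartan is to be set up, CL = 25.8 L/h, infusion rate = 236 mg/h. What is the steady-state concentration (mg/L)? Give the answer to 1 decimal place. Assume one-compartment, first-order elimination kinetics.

9.1 mg/L

At steady state Css = R₀ / CL = 236 / 25.80 = 9.147 mg/L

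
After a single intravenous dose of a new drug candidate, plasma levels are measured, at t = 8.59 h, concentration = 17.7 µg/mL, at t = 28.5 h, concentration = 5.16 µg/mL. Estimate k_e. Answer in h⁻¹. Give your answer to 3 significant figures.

k = ln(C₁/C₂) / (t₂ − t₁) = ln(17.7/5.16) / (28.5 − 8.59)
  = 1.233 / 19.91 = 0.06193 h⁻¹

0.0619 h⁻¹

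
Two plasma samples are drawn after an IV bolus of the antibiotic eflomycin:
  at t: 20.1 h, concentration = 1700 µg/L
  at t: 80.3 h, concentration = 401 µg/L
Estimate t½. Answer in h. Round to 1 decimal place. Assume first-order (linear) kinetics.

28.9 h

k = ln(C₁/C₂) / (t₂ − t₁) = ln(1700/401) / (80.3 − 20.1)
  = 1.444 / 60.20 = 0.02399 h⁻¹
t½ = ln2 / k = 0.693147 / 0.02399 = 28.89 h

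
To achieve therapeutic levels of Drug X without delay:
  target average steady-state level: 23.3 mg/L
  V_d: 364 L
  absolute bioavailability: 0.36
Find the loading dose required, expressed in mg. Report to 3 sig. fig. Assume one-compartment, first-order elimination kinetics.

23600 mg

LD = Css × Vd / F = 23.3 × 364 / 0.36 = 23560 mg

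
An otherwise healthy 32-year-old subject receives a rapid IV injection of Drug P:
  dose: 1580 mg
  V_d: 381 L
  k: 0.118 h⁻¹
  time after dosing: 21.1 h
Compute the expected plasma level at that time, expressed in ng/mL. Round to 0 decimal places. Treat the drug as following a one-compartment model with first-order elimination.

C₀ = Dose / Vd = 1580 / 381 = 4.147 mg/L
C = C₀ · e^(−k·t) = 4.147 × e^(−0.1180 × 21.1)
  = 4.147 × 0.08293 = 0.3439 mg/L
Convert: 0.3439 mg/L × 1000 = 343.9 ng/mL

344 ng/mL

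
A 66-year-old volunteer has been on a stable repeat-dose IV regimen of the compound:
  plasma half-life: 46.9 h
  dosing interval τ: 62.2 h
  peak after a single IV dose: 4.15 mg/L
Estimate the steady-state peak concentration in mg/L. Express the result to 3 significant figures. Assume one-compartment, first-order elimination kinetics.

k = ln2 / t½ = 0.693147 / 46.9 = 0.01478 h⁻¹
e^(−kτ) = e^(−0.01478 × 62.2) = 0.3988
Accumulation ratio R = 1 / (1 − e^(−kτ)) = 1 / (1 − 0.3988) = 1.663
Steady-state peak = C₀ × R = 4.15 × 1.663 = 6.901 mg/L

6.90 mg/L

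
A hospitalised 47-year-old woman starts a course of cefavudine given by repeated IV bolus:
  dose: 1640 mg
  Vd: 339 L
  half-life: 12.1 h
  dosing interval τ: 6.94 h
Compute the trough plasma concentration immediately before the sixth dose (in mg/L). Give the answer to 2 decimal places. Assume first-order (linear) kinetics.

8.55 mg/L

C₀ per dose = Dose / Vd = 1640 / 339 = 4.838 mg/L
k = ln2 / t½ = 0.693147 / 12.1 = 0.05728 h⁻¹
Fraction remaining after one interval: r = e^(−kτ) = e^(−0.05728 × 6.94) = 0.6720
Before dose 6, 5 doses have been given (aged 1τ, 2τ, 3τ, 4τ, 5τ).
C_trough = C₀ × (r + r² + … + r^5) = C₀ × r(1−r^5)/(1−r)
        = 4.838 × 0.6720 × (1 − 0.1370) / (1 − 0.6720) = 8.554 mg/L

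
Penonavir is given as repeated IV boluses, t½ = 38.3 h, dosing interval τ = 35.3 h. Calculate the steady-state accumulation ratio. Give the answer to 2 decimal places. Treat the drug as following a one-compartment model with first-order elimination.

k = ln2 / t½ = 0.693147 / 38.3 = 0.01810 h⁻¹
e^(−kτ) = e^(−0.01810 × 35.3) = 0.5279
Accumulation ratio R = 1 / (1 − e^(−kτ)) = 1 / (1 − 0.5279) = 2.118

2.12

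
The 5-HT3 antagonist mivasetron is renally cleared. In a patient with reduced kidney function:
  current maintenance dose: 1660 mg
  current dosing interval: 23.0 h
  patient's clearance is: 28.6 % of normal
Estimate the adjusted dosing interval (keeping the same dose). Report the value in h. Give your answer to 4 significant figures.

80.42 h

To keep the same average steady-state level, dosing rate must scale with clearance.
CL ratio = 28.6 / 100 = 0.2860
New interval (same dose) = 23.0 / 0.2860 = 80.42 h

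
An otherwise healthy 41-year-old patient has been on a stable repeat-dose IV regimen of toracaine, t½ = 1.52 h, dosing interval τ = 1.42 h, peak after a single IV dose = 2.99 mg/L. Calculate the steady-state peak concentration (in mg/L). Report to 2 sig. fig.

k = ln2 / t½ = 0.693147 / 1.52 = 0.4560 h⁻¹
e^(−kτ) = e^(−0.4560 × 1.42) = 0.5233
Accumulation ratio R = 1 / (1 − e^(−kτ)) = 1 / (1 − 0.5233) = 2.098
Steady-state peak = C₀ × R = 2.99 × 2.098 = 6.273 mg/L

6.3 mg/L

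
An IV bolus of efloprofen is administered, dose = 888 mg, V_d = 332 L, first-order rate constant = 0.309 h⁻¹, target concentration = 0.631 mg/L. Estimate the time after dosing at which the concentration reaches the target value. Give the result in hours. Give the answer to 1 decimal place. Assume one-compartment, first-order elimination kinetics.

4.7 h

C₀ = Dose / Vd = 888.0 / 332 = 2.675 mg/L
t = ln(C₀ / C) / k = ln(2.675 / 0.631) / 0.3090
  = ln(4.239) / 0.3090 = 1.444 / 0.3090 = 4.673 h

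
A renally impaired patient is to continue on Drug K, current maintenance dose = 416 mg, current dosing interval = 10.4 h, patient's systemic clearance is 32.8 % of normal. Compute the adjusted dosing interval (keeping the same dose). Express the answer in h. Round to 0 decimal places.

32 h

To keep the same average steady-state level, dosing rate must scale with clearance.
CL ratio = 32.8 / 100 = 0.3280
New interval (same dose) = 10.4 / 0.3280 = 31.71 h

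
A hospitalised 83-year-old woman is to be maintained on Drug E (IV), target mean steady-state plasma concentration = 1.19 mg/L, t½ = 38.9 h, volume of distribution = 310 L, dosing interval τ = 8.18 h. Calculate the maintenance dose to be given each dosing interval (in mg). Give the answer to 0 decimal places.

k = ln2 / t½ = 0.693147 / 38.9 = 0.01782 h⁻¹
CL = k × Vd = 0.01782 × 310 = 5.524 L/h
At steady state, Dose/τ = Css × CL.
Dose = Css × CL × τ = 1.19 × 5.524 × 8.18 = 53.77 mg

54 mg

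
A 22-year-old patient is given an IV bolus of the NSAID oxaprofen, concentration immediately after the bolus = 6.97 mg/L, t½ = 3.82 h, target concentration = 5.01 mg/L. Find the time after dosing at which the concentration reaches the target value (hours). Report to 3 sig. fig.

k = ln2 / t½ = 0.693147 / 3.82 = 0.1815 h⁻¹
t = ln(C₀ / C) / k = ln(6.970 / 5.01) / 0.1815
  = ln(1.391) / 0.1815 = 0.3300 / 0.1815 = 1.818 h

1.82 h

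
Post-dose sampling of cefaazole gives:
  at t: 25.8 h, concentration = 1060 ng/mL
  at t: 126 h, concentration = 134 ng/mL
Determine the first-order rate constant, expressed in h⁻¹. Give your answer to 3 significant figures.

k = ln(C₁/C₂) / (t₂ − t₁) = ln(1060/134) / (126 − 25.8)
  = 2.068 / 100.2 = 0.02064 h⁻¹

0.0206 h⁻¹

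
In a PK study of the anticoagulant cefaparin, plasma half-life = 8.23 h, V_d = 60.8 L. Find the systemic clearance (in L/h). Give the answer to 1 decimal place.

5.1 L/h

k = ln2 / t½ = 0.693147 / 8.23 = 0.08422 h⁻¹
CL = k × Vd = 0.08422 × 60.8 = 5.121 L/h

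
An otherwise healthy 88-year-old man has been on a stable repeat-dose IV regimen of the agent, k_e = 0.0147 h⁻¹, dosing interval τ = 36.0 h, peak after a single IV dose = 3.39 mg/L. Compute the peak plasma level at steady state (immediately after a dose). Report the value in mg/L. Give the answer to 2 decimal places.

8.25 mg/L

e^(−kτ) = e^(−0.01470 × 36.0) = 0.5891
Accumulation ratio R = 1 / (1 − e^(−kτ)) = 1 / (1 − 0.5891) = 2.434
Steady-state peak = C₀ × R = 3.39 × 2.434 = 8.251 mg/L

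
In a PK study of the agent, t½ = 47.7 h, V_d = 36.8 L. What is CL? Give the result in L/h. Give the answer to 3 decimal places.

k = ln2 / t½ = 0.693147 / 47.7 = 0.01453 h⁻¹
CL = k × Vd = 0.01453 × 36.8 = 0.5347 L/h

0.535 L/h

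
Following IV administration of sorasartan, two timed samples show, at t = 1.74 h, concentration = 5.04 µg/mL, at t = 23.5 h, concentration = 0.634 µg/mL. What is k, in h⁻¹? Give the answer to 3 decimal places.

k = ln(C₁/C₂) / (t₂ − t₁) = ln(5.04/0.634) / (23.5 − 1.74)
  = 2.073 / 21.76 = 0.09527 h⁻¹

0.095 h⁻¹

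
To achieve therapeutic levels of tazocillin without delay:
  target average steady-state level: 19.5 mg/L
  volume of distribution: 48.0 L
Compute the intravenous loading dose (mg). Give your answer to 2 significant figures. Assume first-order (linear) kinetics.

LD = Css × Vd = 19.5 × 48.0 = 936.0 mg

940 mg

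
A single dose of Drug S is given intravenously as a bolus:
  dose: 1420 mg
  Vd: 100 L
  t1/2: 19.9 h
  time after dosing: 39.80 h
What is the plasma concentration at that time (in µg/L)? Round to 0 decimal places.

C₀ = Dose / Vd = 1420 / 100 = 14.20 mg/L
k = ln2 / t½ = 0.693147 / 19.9 = 0.03483 h⁻¹
t / t½ = 39.80 / 19.9 = 2 half-lives
C = C₀ × (1/2)^2 = 14.20 × 0.2500 = 3.550 mg/L
Convert: 3.550 mg/L × 1000 = 3550 µg/L

3550 µg/L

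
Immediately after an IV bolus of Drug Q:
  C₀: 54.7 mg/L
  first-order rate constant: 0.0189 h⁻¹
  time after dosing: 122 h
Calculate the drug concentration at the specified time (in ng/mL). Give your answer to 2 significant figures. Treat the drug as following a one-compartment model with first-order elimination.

5500 ng/mL

C = C₀ · e^(−k·t) = 54.70 × e^(−0.01890 × 122)
  = 54.70 × 0.09968 = 5.452 mg/L
Convert: 5.452 mg/L × 1000 = 5452 ng/mL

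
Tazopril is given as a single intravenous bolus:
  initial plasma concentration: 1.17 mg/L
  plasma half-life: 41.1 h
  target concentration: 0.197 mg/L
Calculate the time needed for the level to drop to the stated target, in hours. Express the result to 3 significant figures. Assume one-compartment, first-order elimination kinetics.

106 h

k = ln2 / t½ = 0.693147 / 41.1 = 0.01686 h⁻¹
t = ln(C₀ / C) / k = ln(1.170 / 0.197) / 0.01686
  = ln(5.939) / 0.01686 = 1.782 / 0.01686 = 105.7 h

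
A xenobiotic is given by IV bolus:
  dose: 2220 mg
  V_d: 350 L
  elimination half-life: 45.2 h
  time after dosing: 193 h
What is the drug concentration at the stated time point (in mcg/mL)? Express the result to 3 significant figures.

0.329 mcg/mL

C₀ = Dose / Vd = 2220 / 350 = 6.343 mg/L
k = ln2 / t½ = 0.693147 / 45.2 = 0.01534 h⁻¹
C = C₀ · e^(−k·t) = 6.343 × e^(−0.01534 × 193)
  = 6.343 × 0.05179 = 0.3285 mg/L
(0.3285 mg/L = 0.3285 mcg/mL)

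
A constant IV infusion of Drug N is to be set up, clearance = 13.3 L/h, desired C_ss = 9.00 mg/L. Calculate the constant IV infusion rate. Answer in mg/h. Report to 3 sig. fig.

At steady state, infusion rate R₀ = Css × CL = 9.00 × 13.30 = 119.7 mg/h

120 mg/h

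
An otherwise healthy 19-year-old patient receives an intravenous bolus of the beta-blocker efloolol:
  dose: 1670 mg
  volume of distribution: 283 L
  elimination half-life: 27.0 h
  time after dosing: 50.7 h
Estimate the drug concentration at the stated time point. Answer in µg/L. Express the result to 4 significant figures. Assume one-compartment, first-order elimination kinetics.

1606 µg/L

C₀ = Dose / Vd = 1670 / 283 = 5.901 mg/L
k = ln2 / t½ = 0.693147 / 27.0 = 0.02567 h⁻¹
C = C₀ · e^(−k·t) = 5.901 × e^(−0.02567 × 50.7)
  = 5.901 × 0.2721 = 1.606 mg/L
Convert: 1.606 mg/L × 1000 = 1606 µg/L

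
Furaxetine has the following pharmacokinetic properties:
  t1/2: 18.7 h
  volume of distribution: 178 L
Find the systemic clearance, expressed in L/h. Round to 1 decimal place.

k = ln2 / t½ = 0.693147 / 18.7 = 0.03707 h⁻¹
CL = k × Vd = 0.03707 × 178 = 6.598 L/h

6.6 L/h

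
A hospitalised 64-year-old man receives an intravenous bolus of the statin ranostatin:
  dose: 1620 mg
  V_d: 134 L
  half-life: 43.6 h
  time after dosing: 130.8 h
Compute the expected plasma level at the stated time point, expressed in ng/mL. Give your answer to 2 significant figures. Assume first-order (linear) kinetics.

1500 ng/mL

C₀ = Dose / Vd = 1620 / 134 = 12.09 mg/L
k = ln2 / t½ = 0.693147 / 43.6 = 0.01590 h⁻¹
t / t½ = 130.8 / 43.6 = 3 half-lives
C = C₀ × (1/2)^3 = 12.09 × 0.1250 = 1.511 mg/L
Convert: 1.511 mg/L × 1000 = 1511 ng/mL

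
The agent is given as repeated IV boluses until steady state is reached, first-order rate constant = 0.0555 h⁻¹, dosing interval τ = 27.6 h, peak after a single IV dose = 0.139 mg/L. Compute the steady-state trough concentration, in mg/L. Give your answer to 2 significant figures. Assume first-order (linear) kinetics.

0.038 mg/L

e^(−kτ) = e^(−0.05550 × 27.6) = 0.2161
Accumulation ratio R = 1 / (1 − e^(−kτ)) = 1 / (1 − 0.2161) = 1.276
Steady-state trough = C₀ × R × e^(−kτ) = 0.139 × 1.276 × 0.2161 = 0.03833 mg/L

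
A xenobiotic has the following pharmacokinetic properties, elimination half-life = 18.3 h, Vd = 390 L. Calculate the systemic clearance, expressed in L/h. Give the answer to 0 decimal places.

k = ln2 / t½ = 0.693147 / 18.3 = 0.03788 h⁻¹
CL = k × Vd = 0.03788 × 390 = 14.77 L/h

15 L/h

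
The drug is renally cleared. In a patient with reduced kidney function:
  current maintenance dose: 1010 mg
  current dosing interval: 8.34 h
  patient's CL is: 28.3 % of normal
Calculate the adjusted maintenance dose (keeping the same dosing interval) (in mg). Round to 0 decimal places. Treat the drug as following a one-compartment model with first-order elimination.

286 mg

To keep the same average steady-state level, dosing rate must scale with clearance.
CL ratio = 28.3 / 100 = 0.2830
New dose (same interval) = 1010 × 0.2830 = 285.8 mg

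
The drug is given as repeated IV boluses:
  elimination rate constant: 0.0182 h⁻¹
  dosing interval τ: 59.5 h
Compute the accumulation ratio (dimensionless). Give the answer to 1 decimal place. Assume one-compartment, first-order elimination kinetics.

1.5

e^(−kτ) = e^(−0.01820 × 59.5) = 0.3386
Accumulation ratio R = 1 / (1 − e^(−kτ)) = 1 / (1 − 0.3386) = 1.512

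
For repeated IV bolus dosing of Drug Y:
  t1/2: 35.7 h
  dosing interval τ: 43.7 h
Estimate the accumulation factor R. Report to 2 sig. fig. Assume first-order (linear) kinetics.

1.7

k = ln2 / t½ = 0.693147 / 35.7 = 0.01942 h⁻¹
e^(−kτ) = e^(−0.01942 × 43.7) = 0.4280
Accumulation ratio R = 1 / (1 − e^(−kτ)) = 1 / (1 − 0.4280) = 1.748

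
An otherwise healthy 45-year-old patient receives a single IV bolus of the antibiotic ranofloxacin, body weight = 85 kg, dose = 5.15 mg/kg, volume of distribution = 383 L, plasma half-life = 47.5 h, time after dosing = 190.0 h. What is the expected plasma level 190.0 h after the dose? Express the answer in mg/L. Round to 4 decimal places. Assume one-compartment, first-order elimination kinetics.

Total dose = 5.15 × 85 = 437.8 mg
C₀ = Dose / Vd = 437.8 / 383 = 1.143 mg/L
k = ln2 / t½ = 0.693147 / 47.5 = 0.01459 h⁻¹
t / t½ = 190.0 / 47.5 = 4 half-lives
C = C₀ × (1/2)^4 = 1.143 × 0.06250 = 0.07144 mg/L

0.0714 mg/L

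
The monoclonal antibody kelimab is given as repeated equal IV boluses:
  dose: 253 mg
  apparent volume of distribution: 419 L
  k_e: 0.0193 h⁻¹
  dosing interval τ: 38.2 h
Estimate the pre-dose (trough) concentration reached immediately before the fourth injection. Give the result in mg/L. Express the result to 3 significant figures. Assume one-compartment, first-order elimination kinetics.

C₀ per dose = Dose / Vd = 253 / 419 = 0.6038 mg/L
Fraction remaining after one interval: r = e^(−kτ) = e^(−0.01930 × 38.2) = 0.4784
Before dose 4, 3 doses have been given (aged 1τ, 2τ, 3τ).
C_trough = C₀ × (r + r² + … + r^3) = C₀ × r(1−r^3)/(1−r)
        = 0.6038 × 0.4784 × (1 − 0.1095) / (1 − 0.4784) = 0.4932 mg/L

0.493 mg/L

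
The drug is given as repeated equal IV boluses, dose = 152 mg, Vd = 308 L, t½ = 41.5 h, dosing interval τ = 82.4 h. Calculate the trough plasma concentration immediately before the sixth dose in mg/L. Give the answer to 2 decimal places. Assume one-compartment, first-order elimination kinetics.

C₀ per dose = Dose / Vd = 152 / 308 = 0.4935 mg/L
k = ln2 / t½ = 0.693147 / 41.5 = 0.01670 h⁻¹
Fraction remaining after one interval: r = e^(−kτ) = e^(−0.01670 × 82.4) = 0.2526
Before dose 6, 5 doses have been given (aged 1τ, 2τ, 3τ, 4τ, 5τ).
C_trough = C₀ × (r + r² + … + r^5) = C₀ × r(1−r^5)/(1−r)
        = 0.4935 × 0.2526 × (1 − 0.001028) / (1 − 0.2526) = 0.1666 mg/L

0.17 mg/L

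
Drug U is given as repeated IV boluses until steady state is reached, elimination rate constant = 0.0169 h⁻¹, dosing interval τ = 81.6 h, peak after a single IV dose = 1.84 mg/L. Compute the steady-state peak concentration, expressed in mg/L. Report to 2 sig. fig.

2.5 mg/L

e^(−kτ) = e^(−0.01690 × 81.6) = 0.2518
Accumulation ratio R = 1 / (1 − e^(−kτ)) = 1 / (1 − 0.2518) = 1.337
Steady-state peak = C₀ × R = 1.84 × 1.337 = 2.460 mg/L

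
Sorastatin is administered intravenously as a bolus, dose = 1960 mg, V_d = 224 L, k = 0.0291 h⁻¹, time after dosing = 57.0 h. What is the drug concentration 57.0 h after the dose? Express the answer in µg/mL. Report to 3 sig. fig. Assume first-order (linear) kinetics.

C₀ = Dose / Vd = 1960 / 224 = 8.750 mg/L
C = C₀ · e^(−k·t) = 8.750 × e^(−0.02910 × 57.0)
  = 8.750 × 0.1904 = 1.666 mg/L
(1.666 mg/L = 1.666 µg/mL)

1.67 µg/mL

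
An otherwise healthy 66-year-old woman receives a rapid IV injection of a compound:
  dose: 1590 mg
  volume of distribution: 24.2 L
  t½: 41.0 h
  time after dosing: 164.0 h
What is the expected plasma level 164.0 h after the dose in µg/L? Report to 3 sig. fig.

4110 µg/L

C₀ = Dose / Vd = 1590 / 24.2 = 65.70 mg/L
k = ln2 / t½ = 0.693147 / 41.0 = 0.01691 h⁻¹
t / t½ = 164.0 / 41.0 = 4 half-lives
C = C₀ × (1/2)^4 = 65.70 × 0.06250 = 4.106 mg/L
Convert: 4.106 mg/L × 1000 = 4106 µg/L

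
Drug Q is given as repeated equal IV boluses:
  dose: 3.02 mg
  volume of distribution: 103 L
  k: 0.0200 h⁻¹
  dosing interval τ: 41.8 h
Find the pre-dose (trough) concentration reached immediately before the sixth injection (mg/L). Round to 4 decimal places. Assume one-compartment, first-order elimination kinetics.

0.0221 mg/L

C₀ per dose = Dose / Vd = 3.02 / 103 = 0.02932 mg/L
Fraction remaining after one interval: r = e^(−kτ) = e^(−0.02000 × 41.8) = 0.4334
Before dose 6, 5 doses have been given (aged 1τ, 2τ, 3τ, 4τ, 5τ).
C_trough = C₀ × (r + r² + … + r^5) = C₀ × r(1−r^5)/(1−r)
        = 0.02932 × 0.4334 × (1 − 0.01529) / (1 − 0.4334) = 0.02208 mg/L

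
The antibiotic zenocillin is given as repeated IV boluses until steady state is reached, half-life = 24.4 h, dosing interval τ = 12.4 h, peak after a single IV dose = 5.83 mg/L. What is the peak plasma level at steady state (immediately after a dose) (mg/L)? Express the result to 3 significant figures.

19.6 mg/L

k = ln2 / t½ = 0.693147 / 24.4 = 0.02841 h⁻¹
e^(−kτ) = e^(−0.02841 × 12.4) = 0.7031
Accumulation ratio R = 1 / (1 − e^(−kτ)) = 1 / (1 − 0.7031) = 3.368
Steady-state peak = C₀ × R = 5.83 × 3.368 = 19.64 mg/L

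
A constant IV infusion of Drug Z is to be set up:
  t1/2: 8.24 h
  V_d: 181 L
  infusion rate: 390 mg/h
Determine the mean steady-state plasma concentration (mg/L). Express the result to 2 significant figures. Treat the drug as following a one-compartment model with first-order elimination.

k = ln2 / t½ = 0.693147 / 8.24 = 0.08412 h⁻¹
CL = k × Vd = 0.08412 × 181 = 15.23 L/h
At steady state Css = R₀ / CL = 390 / 15.23 = 25.61 mg/L

26 mg/L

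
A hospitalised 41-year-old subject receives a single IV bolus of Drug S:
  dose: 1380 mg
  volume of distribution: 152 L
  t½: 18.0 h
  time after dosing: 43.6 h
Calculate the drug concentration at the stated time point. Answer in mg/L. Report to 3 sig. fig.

C₀ = Dose / Vd = 1380 / 152 = 9.079 mg/L
k = ln2 / t½ = 0.693147 / 18.0 = 0.03851 h⁻¹
C = C₀ · e^(−k·t) = 9.079 × e^(−0.03851 × 43.6)
  = 9.079 × 0.1866 = 1.694 mg/L

1.69 mg/L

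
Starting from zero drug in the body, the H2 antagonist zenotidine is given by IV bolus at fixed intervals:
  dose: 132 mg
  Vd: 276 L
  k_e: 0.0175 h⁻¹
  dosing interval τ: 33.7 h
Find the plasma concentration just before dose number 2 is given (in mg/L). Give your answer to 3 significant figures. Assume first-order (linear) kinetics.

0.265 mg/L

C₀ per dose = Dose / Vd = 132 / 276 = 0.4783 mg/L
Fraction remaining after one interval: r = e^(−kτ) = e^(−0.01750 × 33.7) = 0.5545
Before dose 2, 1 dose has been given (aged 1τ).
C_trough = C₀ × r = 0.4783 × 0.5545 = 0.2652 mg/L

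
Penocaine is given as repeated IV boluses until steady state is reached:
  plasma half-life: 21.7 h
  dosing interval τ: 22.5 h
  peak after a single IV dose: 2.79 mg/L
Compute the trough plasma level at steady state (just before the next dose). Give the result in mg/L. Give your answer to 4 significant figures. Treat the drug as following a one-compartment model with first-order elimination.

2.653 mg/L

k = ln2 / t½ = 0.693147 / 21.7 = 0.03194 h⁻¹
e^(−kτ) = e^(−0.03194 × 22.5) = 0.4874
Accumulation ratio R = 1 / (1 − e^(−kτ)) = 1 / (1 − 0.4874) = 1.951
Steady-state trough = C₀ × R × e^(−kτ) = 2.79 × 1.951 × 0.4874 = 2.653 mg/L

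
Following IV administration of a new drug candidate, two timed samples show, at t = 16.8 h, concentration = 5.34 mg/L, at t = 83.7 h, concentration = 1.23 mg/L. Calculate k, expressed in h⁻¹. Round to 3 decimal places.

0.022 h⁻¹

k = ln(C₁/C₂) / (t₂ − t₁) = ln(5.34/1.23) / (83.7 − 16.8)
  = 1.468 / 66.90 = 0.02194 h⁻¹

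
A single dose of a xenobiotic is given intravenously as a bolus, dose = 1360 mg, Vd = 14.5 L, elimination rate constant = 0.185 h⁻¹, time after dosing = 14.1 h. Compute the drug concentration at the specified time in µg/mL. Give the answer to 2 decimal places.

C₀ = Dose / Vd = 1360 / 14.5 = 93.79 mg/L
C = C₀ · e^(−k·t) = 93.79 × e^(−0.1850 × 14.1)
  = 93.79 × 0.07364 = 6.907 mg/L
(6.907 mg/L = 6.907 µg/mL)

6.91 µg/mL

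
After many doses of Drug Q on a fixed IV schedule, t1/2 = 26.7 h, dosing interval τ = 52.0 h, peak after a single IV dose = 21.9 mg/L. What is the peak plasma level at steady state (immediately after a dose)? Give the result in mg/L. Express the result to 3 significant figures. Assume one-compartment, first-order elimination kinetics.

29.6 mg/L

k = ln2 / t½ = 0.693147 / 26.7 = 0.02596 h⁻¹
e^(−kτ) = e^(−0.02596 × 52.0) = 0.2593
Accumulation ratio R = 1 / (1 − e^(−kτ)) = 1 / (1 − 0.2593) = 1.350
Steady-state peak = C₀ × R = 21.9 × 1.350 = 29.57 mg/L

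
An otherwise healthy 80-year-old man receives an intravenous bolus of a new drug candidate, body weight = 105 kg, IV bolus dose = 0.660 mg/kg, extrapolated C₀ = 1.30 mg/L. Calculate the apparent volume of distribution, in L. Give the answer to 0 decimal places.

53 L

Dose = 0.660 × 105 = 69.30 mg
Vd = Dose / C₀ = 69.30 / 1.30 = 53.31 L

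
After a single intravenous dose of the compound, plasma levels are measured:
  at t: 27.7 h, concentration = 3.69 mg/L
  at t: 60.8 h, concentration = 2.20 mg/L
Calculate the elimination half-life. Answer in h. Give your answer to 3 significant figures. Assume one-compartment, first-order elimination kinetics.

44.4 h

k = ln(C₁/C₂) / (t₂ − t₁) = ln(3.69/2.20) / (60.8 − 27.7)
  = 0.5172 / 33.10 = 0.01563 h⁻¹
t½ = ln2 / k = 0.693147 / 0.01563 = 44.35 h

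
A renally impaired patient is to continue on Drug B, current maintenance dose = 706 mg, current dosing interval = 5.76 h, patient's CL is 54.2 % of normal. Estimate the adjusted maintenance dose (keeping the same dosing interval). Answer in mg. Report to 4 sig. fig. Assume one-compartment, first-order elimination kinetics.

382.7 mg

To keep the same average steady-state level, dosing rate must scale with clearance.
CL ratio = 54.2 / 100 = 0.5420
New dose (same interval) = 706 × 0.5420 = 382.7 mg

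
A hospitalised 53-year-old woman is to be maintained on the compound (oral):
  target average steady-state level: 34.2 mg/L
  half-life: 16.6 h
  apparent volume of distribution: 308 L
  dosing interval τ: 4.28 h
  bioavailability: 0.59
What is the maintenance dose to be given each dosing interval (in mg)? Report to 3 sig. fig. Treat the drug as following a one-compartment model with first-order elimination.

3190 mg

k = ln2 / t½ = 0.693147 / 16.6 = 0.04176 h⁻¹
CL = k × Vd = 0.04176 × 308 = 12.86 L/h
At steady state, F × (Dose/τ) = Css × CL.
Dose = Css × CL × τ / F = 34.2 × 12.86 × 4.28 / 0.59 = 3191 mg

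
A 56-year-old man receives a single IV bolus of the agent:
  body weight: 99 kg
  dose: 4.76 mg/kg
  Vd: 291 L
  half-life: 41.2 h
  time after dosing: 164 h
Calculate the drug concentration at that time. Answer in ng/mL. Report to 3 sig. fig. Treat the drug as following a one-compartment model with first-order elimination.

Total dose = 4.76 × 99 = 471.2 mg
C₀ = Dose / Vd = 471.2 / 291 = 1.619 mg/L
k = ln2 / t½ = 0.693147 / 41.2 = 0.01682 h⁻¹
C = C₀ · e^(−k·t) = 1.619 × e^(−0.01682 × 164)
  = 1.619 × 0.06339 = 0.1026 mg/L
Convert: 0.1026 mg/L × 1000 = 102.6 ng/mL

103 ng/mL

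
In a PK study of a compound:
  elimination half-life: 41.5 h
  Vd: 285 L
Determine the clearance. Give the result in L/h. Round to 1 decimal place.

k = ln2 / t½ = 0.693147 / 41.5 = 0.01670 h⁻¹
CL = k × Vd = 0.01670 × 285 = 4.760 L/h

4.8 L/h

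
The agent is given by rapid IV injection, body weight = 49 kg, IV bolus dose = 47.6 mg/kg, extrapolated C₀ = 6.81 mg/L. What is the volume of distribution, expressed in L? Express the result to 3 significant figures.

Dose = 47.6 × 49 = 2332 mg
Vd = Dose / C₀ = 2332 / 6.81 = 342.4 L

342 L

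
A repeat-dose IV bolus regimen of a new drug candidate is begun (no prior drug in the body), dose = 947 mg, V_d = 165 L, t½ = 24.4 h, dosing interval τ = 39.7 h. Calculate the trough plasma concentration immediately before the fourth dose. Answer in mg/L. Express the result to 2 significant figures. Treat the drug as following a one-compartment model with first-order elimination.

2.7 mg/L

C₀ per dose = Dose / Vd = 947 / 165 = 5.739 mg/L
k = ln2 / t½ = 0.693147 / 24.4 = 0.02841 h⁻¹
Fraction remaining after one interval: r = e^(−kτ) = e^(−0.02841 × 39.7) = 0.3237
Before dose 4, 3 doses have been given (aged 1τ, 2τ, 3τ).
C_trough = C₀ × (r + r² + … + r^3) = C₀ × r(1−r^3)/(1−r)
        = 5.739 × 0.3237 × (1 − 0.03392) / (1 − 0.3237) = 2.654 mg/L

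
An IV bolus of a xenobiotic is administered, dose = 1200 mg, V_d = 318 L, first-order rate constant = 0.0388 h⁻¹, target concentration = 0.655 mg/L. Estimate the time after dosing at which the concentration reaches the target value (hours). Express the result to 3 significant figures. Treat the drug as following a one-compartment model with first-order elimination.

45.1 h

C₀ = Dose / Vd = 1200 / 318 = 3.774 mg/L
t = ln(C₀ / C) / k = ln(3.774 / 0.655) / 0.03880
  = ln(5.762) / 0.03880 = 1.751 / 0.03880 = 45.13 h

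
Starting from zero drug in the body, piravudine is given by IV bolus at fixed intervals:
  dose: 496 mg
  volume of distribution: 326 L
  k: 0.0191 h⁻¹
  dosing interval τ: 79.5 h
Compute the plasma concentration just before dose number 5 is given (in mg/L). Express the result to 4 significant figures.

0.4258 mg/L

C₀ per dose = Dose / Vd = 496 / 326 = 1.521 mg/L
Fraction remaining after one interval: r = e^(−kτ) = e^(−0.01910 × 79.5) = 0.2191
Before dose 5, 4 doses have been given (aged 1τ, 2τ, 3τ, 4τ).
C_trough = C₀ × (r + r² + … + r^4) = C₀ × r(1−r^4)/(1−r)
        = 1.521 × 0.2191 × (1 − 0.002304) / (1 − 0.2191) = 0.4258 mg/L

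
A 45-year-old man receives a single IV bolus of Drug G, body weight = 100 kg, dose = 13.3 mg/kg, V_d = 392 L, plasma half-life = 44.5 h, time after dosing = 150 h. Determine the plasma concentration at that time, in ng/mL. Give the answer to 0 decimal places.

Total dose = 13.3 × 100 = 1330 mg
C₀ = Dose / Vd = 1330 / 392 = 3.393 mg/L
k = ln2 / t½ = 0.693147 / 44.5 = 0.01558 h⁻¹
C = C₀ · e^(−k·t) = 3.393 × e^(−0.01558 × 150)
  = 3.393 × 0.09662 = 0.3278 mg/L
Convert: 0.3278 mg/L × 1000 = 327.8 ng/mL

328 ng/mL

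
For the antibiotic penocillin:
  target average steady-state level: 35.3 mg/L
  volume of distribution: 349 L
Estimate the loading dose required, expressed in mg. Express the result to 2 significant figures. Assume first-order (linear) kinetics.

12000 mg

LD = Css × Vd = 35.3 × 349 = 12320 mg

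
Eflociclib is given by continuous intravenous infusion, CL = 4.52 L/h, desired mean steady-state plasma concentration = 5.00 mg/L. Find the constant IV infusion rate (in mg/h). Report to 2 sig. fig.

23 mg/h

At steady state, infusion rate R₀ = Css × CL = 5.00 × 4.520 = 22.60 mg/h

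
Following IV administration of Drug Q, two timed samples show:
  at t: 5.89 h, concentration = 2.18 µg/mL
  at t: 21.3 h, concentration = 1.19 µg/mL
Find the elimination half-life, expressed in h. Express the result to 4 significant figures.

k = ln(C₁/C₂) / (t₂ − t₁) = ln(2.18/1.19) / (21.3 − 5.89)
  = 0.6054 / 15.41 = 0.03929 h⁻¹
t½ = ln2 / k = 0.693147 / 0.03929 = 17.64 h

17.64 h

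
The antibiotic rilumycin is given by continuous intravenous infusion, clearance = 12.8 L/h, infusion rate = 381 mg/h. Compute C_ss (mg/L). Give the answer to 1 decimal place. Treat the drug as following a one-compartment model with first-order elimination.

29.8 mg/L

At steady state Css = R₀ / CL = 381 / 12.80 = 29.77 mg/L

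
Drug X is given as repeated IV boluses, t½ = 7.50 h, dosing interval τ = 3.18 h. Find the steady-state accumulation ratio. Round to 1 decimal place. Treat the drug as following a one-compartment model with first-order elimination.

k = ln2 / t½ = 0.693147 / 7.50 = 0.09242 h⁻¹
e^(−kτ) = e^(−0.09242 × 3.18) = 0.7454
Accumulation ratio R = 1 / (1 − e^(−kτ)) = 1 / (1 − 0.7454) = 3.928

3.9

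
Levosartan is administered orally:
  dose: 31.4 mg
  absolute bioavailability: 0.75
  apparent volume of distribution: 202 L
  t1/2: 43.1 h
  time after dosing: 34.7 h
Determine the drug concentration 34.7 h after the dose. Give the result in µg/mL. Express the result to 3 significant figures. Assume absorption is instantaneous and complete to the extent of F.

Amount reaching circulation = F × Dose = 0.75 × 31.40 = 23.55 mg
C₀ = F·Dose / Vd = 23.55 / 202 = 0.1166 mg/L
k = ln2 / t½ = 0.693147 / 43.1 = 0.01608 h⁻¹
C = C₀ · e^(−k·t) = 0.1166 × e^(−0.01608 × 34.7)
  = 0.1166 × 0.5724 = 0.06674 mg/L
(0.06674 mg/L = 0.06674 µg/mL)

0.0667 µg/mL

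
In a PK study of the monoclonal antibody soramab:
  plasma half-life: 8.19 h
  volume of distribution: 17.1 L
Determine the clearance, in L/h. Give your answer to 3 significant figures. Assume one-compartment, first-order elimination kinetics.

1.45 L/h

k = ln2 / t½ = 0.693147 / 8.19 = 0.08463 h⁻¹
CL = k × Vd = 0.08463 × 17.1 = 1.447 L/h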